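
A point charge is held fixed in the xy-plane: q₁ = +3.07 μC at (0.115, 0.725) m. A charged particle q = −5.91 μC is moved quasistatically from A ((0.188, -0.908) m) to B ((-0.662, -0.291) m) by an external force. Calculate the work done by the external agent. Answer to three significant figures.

For quasistatic motion the external work equals the change in potential energy: W_ext = qΔV = q(V_B − V_A).
At A: distance to the source charge is 1.63 m; V_A = kq₁/r = 1.69×10⁴ V.
At B: distance to the source charge is 1.28 m; V_B = kq₁/r = 2.16×10⁴ V.
ΔV = V_B − V_A = 4690 V.
W_ext = qΔV = (-5.91×10⁻⁶ C)(4690 V) = -0.0277 J.

-0.0277 J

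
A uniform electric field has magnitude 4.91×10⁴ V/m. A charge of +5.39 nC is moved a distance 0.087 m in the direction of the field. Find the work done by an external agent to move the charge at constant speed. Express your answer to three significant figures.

-2.30×10⁻⁵ J

The potential change for a displacement 0.087 m in the direction of the field is ΔV = −Ed = -4270 V.
W_ext = qΔV = -2.30×10⁻⁵ J.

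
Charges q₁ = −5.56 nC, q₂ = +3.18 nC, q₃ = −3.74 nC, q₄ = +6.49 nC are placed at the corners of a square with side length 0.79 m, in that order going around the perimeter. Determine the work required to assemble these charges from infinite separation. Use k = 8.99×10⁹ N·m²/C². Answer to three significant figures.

-6.90×10⁻⁷ J

The assembly work is the sum of pairwise potential energies, U = Σ_{i<j} kqᵢqⱼ/rᵢⱼ.
The four side pairs have separation 0.790 m and the two diagonal pairs 1.12 m.
Summing all 6 pair terms gives U = -6.90×10⁻⁷ J.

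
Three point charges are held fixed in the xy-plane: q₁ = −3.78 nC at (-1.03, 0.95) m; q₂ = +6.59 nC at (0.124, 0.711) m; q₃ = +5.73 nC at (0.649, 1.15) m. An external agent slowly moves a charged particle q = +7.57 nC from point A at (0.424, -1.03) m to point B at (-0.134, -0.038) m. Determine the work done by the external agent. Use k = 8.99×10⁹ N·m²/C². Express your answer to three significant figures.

For quasistatic motion the external work equals the change in potential energy: W_ext = qΔV = q(V_B − V_A).
At A: distances to the source charges are 2.46 m, 1.77 m, 2.19 m; V_A = Σ kqᵢ/rᵢ = 43.2 V.
At B: distances to the source charges are 1.33 m, 0.792 m, 1.42 m; V_B = Σ kqᵢ/rᵢ = 85.5 V.
ΔV = V_B − V_A = 42.3 V.
W_ext = qΔV = (7.57×10⁻⁹ C)(42.3 V) = 3.20×10⁻⁷ J.

3.20×10⁻⁷ J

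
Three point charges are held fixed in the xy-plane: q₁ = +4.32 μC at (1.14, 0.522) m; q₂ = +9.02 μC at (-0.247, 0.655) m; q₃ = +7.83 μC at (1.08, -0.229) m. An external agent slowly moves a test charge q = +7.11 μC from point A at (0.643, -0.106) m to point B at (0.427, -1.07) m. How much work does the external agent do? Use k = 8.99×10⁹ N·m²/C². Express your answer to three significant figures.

For quasistatic motion the external work equals the change in potential energy: W_ext = qΔV = q(V_B − V_A).
At A: distances to the source charges are 0.801 m, 1.17 m, 0.454 m; V_A = Σ kqᵢ/rᵢ = 2.73×10⁵ V.
At B: distances to the source charges are 1.74 m, 1.85 m, 1.06 m; V_B = Σ kqᵢ/rᵢ = 1.32×10⁵ V.
ΔV = V_B − V_A = -1.41×10⁵ V.
W_ext = qΔV = (7.11×10⁻⁶ C)(-1.41×10⁵ V) = -1.00 J.

-1.00 J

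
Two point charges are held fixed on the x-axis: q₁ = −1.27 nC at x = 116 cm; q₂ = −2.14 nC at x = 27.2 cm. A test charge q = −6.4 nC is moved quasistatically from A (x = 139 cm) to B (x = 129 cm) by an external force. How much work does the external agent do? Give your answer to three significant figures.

2.55×10⁻⁷ J

For quasistatic motion the external work equals the change in potential energy: W_ext = qΔV = q(V_B − V_A).
At A: distances to the source charges are 0.230 m, 1.12 m; V_A = Σ kqᵢ/rᵢ = -66.8 V.
At B: distances to the source charges are 0.130 m, 1.02 m; V_B = Σ kqᵢ/rᵢ = -107 V.
ΔV = V_B − V_A = -39.9 V.
W_ext = qΔV = (-6.40×10⁻⁹ C)(-39.9 V) = 2.55×10⁻⁷ J.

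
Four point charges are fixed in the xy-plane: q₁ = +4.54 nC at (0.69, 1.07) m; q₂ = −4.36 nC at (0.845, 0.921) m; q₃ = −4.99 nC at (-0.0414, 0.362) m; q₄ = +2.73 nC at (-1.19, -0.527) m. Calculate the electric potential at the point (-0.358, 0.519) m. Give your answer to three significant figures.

Electric potential is a scalar, so the contributions from each charge add algebraically: V = Σ kqᵢ/rᵢ.
Distances from the field point to each charge: r₁ = 1.18 m, r₂ = 1.27 m, r₃ = 0.353 m, r₄ = 1.34 m.
V = k[(4.54×10⁻⁹)/(1.18) + (-4.36×10⁻⁹)/(1.27) + (-4.99×10⁻⁹)/(0.353) + (2.73×10⁻⁹)/(1.34)] = -105 V.

-105 V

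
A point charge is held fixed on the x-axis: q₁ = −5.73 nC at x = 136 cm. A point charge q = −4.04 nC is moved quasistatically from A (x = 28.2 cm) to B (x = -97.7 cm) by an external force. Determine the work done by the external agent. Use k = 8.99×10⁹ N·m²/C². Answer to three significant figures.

-1.04×10⁻⁷ J

For quasistatic motion the external work equals the change in potential energy: W_ext = qΔV = q(V_B − V_A).
At A: distance to the source charge is 1.08 m; V_A = kq₁/r = -47.8 V.
At B: distance to the source charge is 2.34 m; V_B = kq₁/r = -22.0 V.
ΔV = V_B − V_A = 25.7 V.
W_ext = qΔV = (-4.04×10⁻⁹ C)(25.7 V) = -1.04×10⁻⁷ J.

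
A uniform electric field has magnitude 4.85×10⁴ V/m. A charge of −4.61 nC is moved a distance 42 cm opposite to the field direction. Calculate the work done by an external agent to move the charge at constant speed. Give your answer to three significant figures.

-9.39×10⁻⁵ J

The potential change for a displacement 42 cm opposite to the field direction is ΔV = +Ed = 2.04×10⁴ V.
W_ext = qΔV = -9.39×10⁻⁵ J.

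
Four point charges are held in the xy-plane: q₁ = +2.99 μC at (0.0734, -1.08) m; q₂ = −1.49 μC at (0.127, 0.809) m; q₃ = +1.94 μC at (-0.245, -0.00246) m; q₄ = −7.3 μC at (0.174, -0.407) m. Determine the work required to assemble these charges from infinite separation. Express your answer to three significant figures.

-0.431 J

The work to assemble the configuration equals its total potential energy, U = Σ kqᵢqⱼ/rᵢⱼ over all pairs.
Pair separations: r₁₂ = 1.89 m, r₁₃ = 1.12 m, r₁₄ = 0.680 m, r₂₃ = 0.893 m, r₂₄ = 1.22 m, r₃₄ = 0.582 m.
Summing all 6 pair terms gives U = -0.431 J.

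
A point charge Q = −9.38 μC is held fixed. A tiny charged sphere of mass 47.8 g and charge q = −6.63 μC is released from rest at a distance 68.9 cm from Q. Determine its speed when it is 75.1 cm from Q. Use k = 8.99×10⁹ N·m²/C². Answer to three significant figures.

1.67 m/s

Only the electrostatic force acts, so mechanical energy is conserved: ½mv² = U₁ − U₂ = kQq(1/r₁ − 1/r₂).
U₁ − U₂ = (8.99×10⁹ N·m²/C²)(-9.38×10⁻⁶ C)(-6.63×10⁻⁶ C)(1/0.689 − 1/0.751) = 0.0670 J.
v = √(2·0.0670/0.0478) = 1.67 m/s.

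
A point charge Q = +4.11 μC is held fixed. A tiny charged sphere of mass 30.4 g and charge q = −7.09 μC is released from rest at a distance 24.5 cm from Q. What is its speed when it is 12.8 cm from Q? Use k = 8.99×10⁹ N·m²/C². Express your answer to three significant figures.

Only the electrostatic force acts, so mechanical energy is conserved: ½mv² = U₁ − U₂ = kQq(1/r₁ − 1/r₂).
U₁ − U₂ = (8.99×10⁹ N·m²/C²)(4.11×10⁻⁶ C)(-7.09×10⁻⁶ C)(1/0.245 − 1/0.128) = 0.977 J.
v = √(2·0.977/0.0304) = 8.02 m/s.

8.02 m/s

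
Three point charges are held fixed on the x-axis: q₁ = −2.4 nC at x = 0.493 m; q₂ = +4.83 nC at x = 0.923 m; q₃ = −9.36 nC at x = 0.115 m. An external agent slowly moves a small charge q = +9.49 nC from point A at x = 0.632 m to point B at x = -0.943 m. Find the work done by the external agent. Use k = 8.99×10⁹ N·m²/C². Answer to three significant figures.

9.25×10⁻⁷ J

For quasistatic motion the external work equals the change in potential energy: W_ext = qΔV = q(V_B − V_A).
At A: distances to the source charges are 0.139 m, 0.291 m, 0.517 m; V_A = Σ kqᵢ/rᵢ = -169 V.
At B: distances to the source charges are 1.44 m, 1.87 m, 1.06 m; V_B = Σ kqᵢ/rᵢ = -71.3 V.
ΔV = V_B − V_A = 97.5 V.
W_ext = qΔV = (9.49×10⁻⁹ C)(97.5 V) = 9.25×10⁻⁷ J.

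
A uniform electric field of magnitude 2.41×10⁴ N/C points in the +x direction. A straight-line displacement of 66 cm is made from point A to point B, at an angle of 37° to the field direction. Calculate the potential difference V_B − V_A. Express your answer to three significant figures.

-1.27×10⁴ V

Only the component of displacement along E changes the potential: ΔV = −E·d·cosθ.
ΔV = −(2.41×10⁴ V/m)(0.660 m)cos37° = -1.27×10⁴ V.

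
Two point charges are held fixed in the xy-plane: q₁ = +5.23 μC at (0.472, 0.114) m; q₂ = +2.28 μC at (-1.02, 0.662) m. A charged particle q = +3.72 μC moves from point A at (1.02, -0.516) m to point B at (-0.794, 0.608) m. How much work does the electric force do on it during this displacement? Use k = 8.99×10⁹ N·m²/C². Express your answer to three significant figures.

The work done by the electric force is W_field = −ΔU = −q(V_B − V_A) = q(V_A − V_B).
At A: distances to the source charges are 0.835 m, 2.36 m; V_A = Σ kqᵢ/rᵢ = 6.50×10⁴ V.
At B: distances to the source charges are 1.36 m, 0.232 m; V_B = Σ kqᵢ/rᵢ = 1.23×10⁵ V.
ΔV = V_B − V_A = 5.78×10⁴ V.
W_field = −qΔV = −(3.72×10⁻⁶ C)(5.78×10⁴ V) = -0.215 J.

-0.215 J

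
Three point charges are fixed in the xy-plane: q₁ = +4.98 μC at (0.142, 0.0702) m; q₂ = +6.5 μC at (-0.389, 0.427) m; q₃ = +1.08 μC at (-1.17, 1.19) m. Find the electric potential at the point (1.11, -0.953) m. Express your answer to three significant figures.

The total potential is the scalar sum of each charge's contribution, V = Σ kqᵢ/rᵢ.
Distances from the field point to each charge: r₁ = 1.41 m, r₂ = 2.04 m, r₃ = 3.13 m.
V = k[(4.98×10⁻⁶)/(1.41) + (6.50×10⁻⁶)/(2.04) + (1.08×10⁻⁶)/(3.13)] = 6.36×10⁴ V.

6.36×10⁴ V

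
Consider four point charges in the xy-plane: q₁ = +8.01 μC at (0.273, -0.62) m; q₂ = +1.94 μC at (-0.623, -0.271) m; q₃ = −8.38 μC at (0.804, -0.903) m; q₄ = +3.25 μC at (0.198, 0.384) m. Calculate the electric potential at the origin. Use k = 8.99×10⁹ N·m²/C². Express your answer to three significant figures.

Electric potential is a scalar, so the contributions from each charge add algebraically: V = Σ kqᵢ/rᵢ.
Distances from the field point to each charge: r₁ = 0.677 m, r₂ = 0.679 m, r₃ = 1.21 m, r₄ = 0.432 m.
V = k[(8.01×10⁻⁶)/(0.677) + (1.94×10⁻⁶)/(0.679) + (-8.38×10⁻⁶)/(1.21) + (3.25×10⁻⁶)/(0.432)] = 1.37×10⁵ V.

1.37×10⁵ V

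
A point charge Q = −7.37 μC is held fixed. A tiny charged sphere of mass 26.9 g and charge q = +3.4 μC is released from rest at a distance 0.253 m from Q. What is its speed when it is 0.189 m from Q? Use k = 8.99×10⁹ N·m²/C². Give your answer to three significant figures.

4.73 m/s

Only the electrostatic force acts, so mechanical energy is conserved: ½mv² = U₁ − U₂ = kQq(1/r₁ − 1/r₂).
U₁ − U₂ = (8.99×10⁹ N·m²/C²)(-7.37×10⁻⁶ C)(3.40×10⁻⁶ C)(1/0.253 − 1/0.189) = 0.302 J.
v = √(2·0.302/0.0269) = 4.73 m/s.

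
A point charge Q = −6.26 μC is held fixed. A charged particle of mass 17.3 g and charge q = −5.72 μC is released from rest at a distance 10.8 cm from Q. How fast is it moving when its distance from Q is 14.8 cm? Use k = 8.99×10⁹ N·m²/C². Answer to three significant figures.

Only the electrostatic force acts, so mechanical energy is conserved: ½mv² = U₁ − U₂ = kQq(1/r₁ − 1/r₂).
U₁ − U₂ = (8.99×10⁹ N·m²/C²)(-6.26×10⁻⁶ C)(-5.72×10⁻⁶ C)(1/0.108 − 1/0.148) = 0.806 J.
v = √(2·0.806/0.0173) = 9.65 m/s.

9.65 m/s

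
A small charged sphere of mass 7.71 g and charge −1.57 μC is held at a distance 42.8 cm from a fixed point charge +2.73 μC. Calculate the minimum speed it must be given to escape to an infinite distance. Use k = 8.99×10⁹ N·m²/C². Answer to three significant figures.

To just escape, total mechanical energy must reach zero at infinity: ½mv²_min + U = 0, so ½mv²_min = −U = |kQq|/r.
|U| = |kQq|/r = (8.99×10⁹ N·m²/C²)(2.73×10⁻⁶)(1.57×10⁻⁶)/(0.428) = 0.0900 J.
v_min = √(2|U|/m) = √(2·0.0900/7.71×10⁻³) = 4.83 m/s.

4.83 m/s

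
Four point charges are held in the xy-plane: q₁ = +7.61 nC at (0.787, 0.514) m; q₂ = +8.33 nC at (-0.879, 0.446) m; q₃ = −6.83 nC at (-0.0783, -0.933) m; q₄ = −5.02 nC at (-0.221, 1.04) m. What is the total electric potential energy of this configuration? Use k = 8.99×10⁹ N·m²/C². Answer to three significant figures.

-8.26×10⁻⁷ J

The assembly work is the sum of pairwise potential energies, U = Σ_{i<j} kqᵢqⱼ/rᵢⱼ.
Pair separations: r₁₂ = 1.67 m, r₁₃ = 1.69 m, r₁₄ = 1.14 m, r₂₃ = 1.59 m, r₂₄ = 0.886 m, r₃₄ = 1.98 m.
Summing all 6 pair terms gives U = -8.26×10⁻⁷ J.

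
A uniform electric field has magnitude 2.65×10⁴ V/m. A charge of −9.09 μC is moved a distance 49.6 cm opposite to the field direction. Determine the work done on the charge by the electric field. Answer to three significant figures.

0.119 J

The potential change for a displacement 49.6 cm opposite to the field direction is ΔV = +Ed = 1.31×10⁴ V.
W_field = −qΔV = 0.119 J.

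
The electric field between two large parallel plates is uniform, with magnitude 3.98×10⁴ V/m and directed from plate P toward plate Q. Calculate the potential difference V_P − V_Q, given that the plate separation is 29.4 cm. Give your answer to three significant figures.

1.17×10⁴ V

In a uniform field, potential decreases in the direction of E: ΔV = −E·d for a displacement d parallel to E.
Going from Q to P is a displacement of 29.4 cm opposite to the field, so V_P − V_Q = +Ed = 1.17×10⁴ V.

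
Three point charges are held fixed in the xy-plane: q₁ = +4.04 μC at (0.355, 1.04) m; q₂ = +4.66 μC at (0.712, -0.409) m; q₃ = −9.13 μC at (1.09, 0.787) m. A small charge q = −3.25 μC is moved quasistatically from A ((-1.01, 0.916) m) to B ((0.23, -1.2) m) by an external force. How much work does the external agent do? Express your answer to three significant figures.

-0.0544 J

For quasistatic motion the external work equals the change in potential energy: W_ext = qΔV = q(V_B − V_A).
At A: distances to the source charges are 1.37 m, 2.17 m, 2.10 m; V_A = Σ kqᵢ/rᵢ = 6770 V.
At B: distances to the source charges are 2.24 m, 0.926 m, 2.17 m; V_B = Σ kqᵢ/rᵢ = 2.35×10⁴ V.
ΔV = V_B − V_A = 1.67×10⁴ V.
W_ext = qΔV = (-3.25×10⁻⁶ C)(1.67×10⁴ V) = -0.0544 J.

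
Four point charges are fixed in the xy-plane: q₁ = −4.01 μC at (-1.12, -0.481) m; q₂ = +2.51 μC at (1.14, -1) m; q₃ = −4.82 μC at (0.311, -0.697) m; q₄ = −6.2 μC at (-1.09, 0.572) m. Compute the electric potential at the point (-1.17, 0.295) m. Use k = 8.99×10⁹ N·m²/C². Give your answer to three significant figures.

-2.55×10⁵ V

The total potential is the scalar sum of each charge's contribution, V = Σ kqᵢ/rᵢ.
Distances from the field point to each charge: r₁ = 0.778 m, r₂ = 2.65 m, r₃ = 1.78 m, r₄ = 0.288 m.
V = k[(-4.01×10⁻⁶)/(0.778) + (2.51×10⁻⁶)/(2.65) + (-4.82×10⁻⁶)/(1.78) + (-6.20×10⁻⁶)/(0.288)] = -2.55×10⁵ V.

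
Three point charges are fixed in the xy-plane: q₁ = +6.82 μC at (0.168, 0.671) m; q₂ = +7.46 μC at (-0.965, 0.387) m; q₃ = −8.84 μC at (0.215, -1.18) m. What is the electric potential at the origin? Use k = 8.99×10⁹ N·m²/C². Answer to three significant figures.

8.69×10⁴ V

Electric potential is a scalar, so the contributions from each charge add algebraically: V = Σ kqᵢ/rᵢ.
Distances from the field point to each charge: r₁ = 0.692 m, r₂ = 1.04 m, r₃ = 1.20 m.
V = k[(6.82×10⁻⁶)/(0.692) + (7.46×10⁻⁶)/(1.04) + (-8.84×10⁻⁶)/(1.20)] = 8.69×10⁴ V.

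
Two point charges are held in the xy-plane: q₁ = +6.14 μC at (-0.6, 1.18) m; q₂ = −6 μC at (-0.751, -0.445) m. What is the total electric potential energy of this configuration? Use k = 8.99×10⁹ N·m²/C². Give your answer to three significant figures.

-0.203 J

The assembly work is the sum of pairwise potential energies, U = Σ_{i<j} kqᵢqⱼ/rᵢⱼ.
Pair separations: r₁₂ = 1.63 m.
U = (-0.203) = -0.203 J.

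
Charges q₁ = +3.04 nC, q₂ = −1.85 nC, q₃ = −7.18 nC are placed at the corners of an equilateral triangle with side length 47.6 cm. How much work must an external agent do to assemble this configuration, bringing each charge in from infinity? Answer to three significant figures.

-2.68×10⁻⁷ J

The assembly work is the sum of pairwise potential energies, U = Σ_{i<j} kqᵢqⱼ/rᵢⱼ.
All three pair separations equal the side length, 0.476 m.
U = (-1.06×10⁻⁷) + (-4.12×10⁻⁷) + (2.51×10⁻⁷) = -2.68×10⁻⁷ J.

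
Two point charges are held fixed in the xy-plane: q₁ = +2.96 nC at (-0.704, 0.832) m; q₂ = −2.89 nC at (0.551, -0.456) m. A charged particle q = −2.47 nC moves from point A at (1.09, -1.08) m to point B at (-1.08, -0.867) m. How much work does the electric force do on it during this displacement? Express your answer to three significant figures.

5.24×10⁻⁸ J

The work done by the electric force is W_field = −ΔU = −q(V_B − V_A) = q(V_A − V_B).
At A: distances to the source charges are 2.62 m, 0.825 m; V_A = Σ kqᵢ/rᵢ = -21.4 V.
At B: distances to the source charges are 1.74 m, 1.68 m; V_B = Σ kqᵢ/rᵢ = -0.154 V.
ΔV = V_B − V_A = 21.2 V.
W_field = −qΔV = −(-2.47×10⁻⁹ C)(21.2 V) = 5.24×10⁻⁸ J.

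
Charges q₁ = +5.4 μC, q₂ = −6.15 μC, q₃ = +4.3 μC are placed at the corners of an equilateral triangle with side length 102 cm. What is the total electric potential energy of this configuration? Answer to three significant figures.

-0.321 J

The assembly work is the sum of pairwise potential energies, U = Σ_{i<j} kqᵢqⱼ/rᵢⱼ.
All three pair separations equal the side length, 1.02 m.
U = (-0.293) + (0.205) + (-0.233) = -0.321 J.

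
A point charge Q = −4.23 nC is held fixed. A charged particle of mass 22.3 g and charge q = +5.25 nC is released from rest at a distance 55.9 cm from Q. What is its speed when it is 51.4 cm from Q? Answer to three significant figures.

Only the electrostatic force acts, so mechanical energy is conserved: ½mv² = U₁ − U₂ = kQq(1/r₁ − 1/r₂).
U₁ − U₂ = (8.99×10⁹ N·m²/C²)(-4.23×10⁻⁹ C)(5.25×10⁻⁹ C)(1/0.559 − 1/0.514) = 3.13×10⁻⁸ J.
v = √(2·3.13×10⁻⁸/0.0223) = 1.67×10⁻³ m/s.

1.67×10⁻³ m/s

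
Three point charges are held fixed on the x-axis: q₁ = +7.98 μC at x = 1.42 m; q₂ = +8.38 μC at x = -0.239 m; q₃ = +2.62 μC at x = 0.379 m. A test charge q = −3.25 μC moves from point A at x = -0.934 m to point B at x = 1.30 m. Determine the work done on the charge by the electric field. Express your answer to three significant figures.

The work done by the electric force is W_field = −ΔU = −q(V_B − V_A) = q(V_A − V_B).
At A: distances to the source charges are 2.35 m, 0.695 m, 1.31 m; V_A = Σ kqᵢ/rᵢ = 1.57×10⁵ V.
At B: distances to the source charges are 0.120 m, 1.54 m, 0.921 m; V_B = Σ kqᵢ/rᵢ = 6.72×10⁵ V.
ΔV = V_B − V_A = 5.16×10⁵ V.
W_field = −qΔV = −(-3.25×10⁻⁶ C)(5.16×10⁵ V) = 1.68 J.

1.68 J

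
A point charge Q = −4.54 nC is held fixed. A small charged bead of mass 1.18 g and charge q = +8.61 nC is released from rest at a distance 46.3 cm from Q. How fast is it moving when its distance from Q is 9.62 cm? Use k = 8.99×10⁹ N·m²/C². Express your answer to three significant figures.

Only the electrostatic force acts, so mechanical energy is conserved: ½mv² = U₁ − U₂ = kQq(1/r₁ − 1/r₂).
U₁ − U₂ = (8.99×10⁹ N·m²/C²)(-4.54×10⁻⁹ C)(8.61×10⁻⁹ C)(1/0.463 − 1/0.0962) = 2.89×10⁻⁶ J.
v = √(2·2.89×10⁻⁶/1.18×10⁻³) = 0.0700 m/s.

0.0700 m/s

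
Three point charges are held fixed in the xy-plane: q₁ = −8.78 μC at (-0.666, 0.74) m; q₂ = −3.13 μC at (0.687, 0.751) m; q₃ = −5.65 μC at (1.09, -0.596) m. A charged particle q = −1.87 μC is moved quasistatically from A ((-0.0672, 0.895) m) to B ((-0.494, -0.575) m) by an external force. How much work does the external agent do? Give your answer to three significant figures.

-0.157 J

For quasistatic motion the external work equals the change in potential energy: W_ext = qΔV = q(V_B − V_A).
At A: distances to the source charges are 0.619 m, 0.768 m, 1.89 m; V_A = Σ kqᵢ/rᵢ = -1.91×10⁵ V.
At B: distances to the source charges are 1.33 m, 1.78 m, 1.58 m; V_B = Σ kqᵢ/rᵢ = -1.07×10⁵ V.
ΔV = V_B − V_A = 8.37×10⁴ V.
W_ext = qΔV = (-1.87×10⁻⁶ C)(8.37×10⁴ V) = -0.157 J.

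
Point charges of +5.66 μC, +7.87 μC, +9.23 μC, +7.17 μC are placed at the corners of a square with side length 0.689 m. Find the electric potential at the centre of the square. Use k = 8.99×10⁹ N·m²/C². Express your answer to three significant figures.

Electric potential is a scalar, so the contributions from each charge add algebraically: V = Σ kqᵢ/rᵢ.
The distance from each corner to the centre is a√2/2 = 0.487 m.
V = k[(5.66×10⁻⁶)/(0.487) + (7.87×10⁻⁶)/(0.487) + (9.23×10⁻⁶)/(0.487) + (7.17×10⁻⁶)/(0.487)] = 5.52×10⁵ V.

5.52×10⁵ V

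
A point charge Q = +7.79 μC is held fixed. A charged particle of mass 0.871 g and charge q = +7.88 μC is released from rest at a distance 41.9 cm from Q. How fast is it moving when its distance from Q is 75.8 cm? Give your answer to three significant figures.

36.8 m/s

Only the electrostatic force acts, so mechanical energy is conserved: ½mv² = U₁ − U₂ = kQq(1/r₁ − 1/r₂).
U₁ − U₂ = (8.99×10⁹ N·m²/C²)(7.79×10⁻⁶ C)(7.88×10⁻⁶ C)(1/0.419 − 1/0.758) = 0.589 J.
v = √(2·0.589/8.71×10⁻⁴) = 36.8 m/s.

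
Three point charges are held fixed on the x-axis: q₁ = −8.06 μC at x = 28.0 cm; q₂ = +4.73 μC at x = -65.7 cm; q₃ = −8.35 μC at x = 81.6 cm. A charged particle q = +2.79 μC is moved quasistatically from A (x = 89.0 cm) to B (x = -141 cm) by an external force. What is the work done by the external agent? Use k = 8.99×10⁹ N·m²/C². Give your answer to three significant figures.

3.03 J

For quasistatic motion the external work equals the change in potential energy: W_ext = qΔV = q(V_B − V_A).
At A: distances to the source charges are 0.610 m, 1.55 m, 0.0740 m; V_A = Σ kqᵢ/rᵢ = -1.11×10⁶ V.
At B: distances to the source charges are 1.69 m, 0.753 m, 2.23 m; V_B = Σ kqᵢ/rᵢ = -2.01×10⁴ V.
ΔV = V_B − V_A = 1.09×10⁶ V.
W_ext = qΔV = (2.79×10⁻⁶ C)(1.09×10⁶ V) = 3.03 J.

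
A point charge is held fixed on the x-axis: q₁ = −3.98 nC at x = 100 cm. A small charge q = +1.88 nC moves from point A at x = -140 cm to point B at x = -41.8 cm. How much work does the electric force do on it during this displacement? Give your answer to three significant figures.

The work done by the electric force is W_field = −ΔU = −q(V_B − V_A) = q(V_A − V_B).
At A: distance to the source charge is 2.40 m; V_A = kq₁/r = -14.9 V.
At B: distance to the source charge is 1.42 m; V_B = kq₁/r = -25.2 V.
ΔV = V_B − V_A = -10.3 V.
W_field = −qΔV = −(1.88×10⁻⁹ C)(-10.3 V) = 1.94×10⁻⁸ J.

1.94×10⁻⁸ J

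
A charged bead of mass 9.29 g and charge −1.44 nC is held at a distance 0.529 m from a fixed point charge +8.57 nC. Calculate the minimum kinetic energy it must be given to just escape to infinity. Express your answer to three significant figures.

To just escape, total mechanical energy must reach zero at infinity: ½mv²_min + U = 0, so ½mv²_min = −U = |kQq|/r.
|U| = |kQq|/r = (8.99×10⁹ N·m²/C²)(8.57×10⁻⁹)(1.44×10⁻⁹)/(0.529) = 2.10×10⁻⁷ J.

2.10×10⁻⁷ J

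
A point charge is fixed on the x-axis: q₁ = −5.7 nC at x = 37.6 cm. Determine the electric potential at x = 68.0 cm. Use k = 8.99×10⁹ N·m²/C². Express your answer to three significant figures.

-169 V

Electric potential is a scalar, so the contributions from each charge add algebraically: V = Σ kqᵢ/rᵢ.
V = k[(-5.70×10⁻⁹)/(0.304)] = -169 V.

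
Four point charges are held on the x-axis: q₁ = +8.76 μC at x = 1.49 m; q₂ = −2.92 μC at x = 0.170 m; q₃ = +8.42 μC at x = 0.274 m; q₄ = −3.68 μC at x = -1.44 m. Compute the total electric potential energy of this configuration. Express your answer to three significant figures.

-1.96 J

The assembly work is the sum of pairwise potential energies, U = Σ_{i<j} kqᵢqⱼ/rᵢⱼ.
Pair separations: r₁₂ = 1.32 m, r₁₃ = 1.22 m, r₁₄ = 2.93 m, r₂₃ = 0.104 m, r₂₄ = 1.61 m, r₃₄ = 1.71 m.
Summing all 6 pair terms gives U = -1.96 J.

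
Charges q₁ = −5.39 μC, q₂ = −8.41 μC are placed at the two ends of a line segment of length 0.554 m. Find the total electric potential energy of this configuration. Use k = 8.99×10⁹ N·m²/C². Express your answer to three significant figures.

The work to assemble the configuration equals its total potential energy, U = Σ kqᵢqⱼ/rᵢⱼ over all pairs.
The separation is r = 0.554 m.
U = (0.736) = 0.736 J.

0.736 J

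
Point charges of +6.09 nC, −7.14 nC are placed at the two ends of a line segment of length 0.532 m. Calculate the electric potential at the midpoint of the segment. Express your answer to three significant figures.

-35.5 V

Electric potential is a scalar, so the contributions from each charge add algebraically: V = Σ kqᵢ/rᵢ.
Each charge is 0.266 m from the midpoint.
V = k[(6.09×10⁻⁹)/(0.266) + (-7.14×10⁻⁹)/(0.266)] = -35.5 V.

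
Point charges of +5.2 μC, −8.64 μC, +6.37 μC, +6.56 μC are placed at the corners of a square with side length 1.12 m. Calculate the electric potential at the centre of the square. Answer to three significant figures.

1.08×10⁵ V

Electric potential is a scalar, so the contributions from each charge add algebraically: V = Σ kqᵢ/rᵢ.
The distance from each corner to the centre is a√2/2 = 0.792 m.
V = k[(5.20×10⁻⁶)/(0.792) + (-8.64×10⁻⁶)/(0.792) + (6.37×10⁻⁶)/(0.792) + (6.56×10⁻⁶)/(0.792)] = 1.08×10⁵ V.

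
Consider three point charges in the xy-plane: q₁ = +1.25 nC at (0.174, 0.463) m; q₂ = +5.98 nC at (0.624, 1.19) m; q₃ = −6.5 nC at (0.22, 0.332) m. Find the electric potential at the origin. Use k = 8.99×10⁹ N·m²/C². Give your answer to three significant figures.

Electric potential is a scalar, so the contributions from each charge add algebraically: V = Σ kqᵢ/rᵢ.
Distances from the field point to each charge: r₁ = 0.495 m, r₂ = 1.34 m, r₃ = 0.398 m.
V = k[(1.25×10⁻⁹)/(0.495) + (5.98×10⁻⁹)/(1.34) + (-6.50×10⁻⁹)/(0.398)] = -84.0 V.

-84.0 V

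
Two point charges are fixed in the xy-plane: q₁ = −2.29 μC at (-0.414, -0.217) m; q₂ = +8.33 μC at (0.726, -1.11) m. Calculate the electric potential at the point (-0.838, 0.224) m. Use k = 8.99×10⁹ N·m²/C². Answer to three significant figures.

Electric potential is a scalar, so the contributions from each charge add algebraically: V = Σ kqᵢ/rᵢ.
Distances from the field point to each charge: r₁ = 0.612 m, r₂ = 2.06 m.
V = k[(-2.29×10⁻⁶)/(0.612) + (8.33×10⁻⁶)/(2.06)] = 2780 V.

2780 V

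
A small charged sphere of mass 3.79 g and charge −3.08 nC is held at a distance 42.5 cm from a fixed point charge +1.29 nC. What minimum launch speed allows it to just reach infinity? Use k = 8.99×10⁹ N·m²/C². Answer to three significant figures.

To just escape, total mechanical energy must reach zero at infinity: ½mv²_min + U = 0, so ½mv²_min = −U = |kQq|/r.
|U| = |kQq|/r = (8.99×10⁹ N·m²/C²)(1.29×10⁻⁹)(3.08×10⁻⁹)/(0.425) = 8.40×10⁻⁸ J.
v_min = √(2|U|/m) = √(2·8.40×10⁻⁸/3.79×10⁻³) = 6.66×10⁻³ m/s.

6.66×10⁻³ m/s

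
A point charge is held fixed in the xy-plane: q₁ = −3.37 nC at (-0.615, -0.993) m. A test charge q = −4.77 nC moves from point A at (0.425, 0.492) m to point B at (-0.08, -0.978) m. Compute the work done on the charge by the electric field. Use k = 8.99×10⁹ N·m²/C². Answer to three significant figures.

-1.90×10⁻⁷ J

The work done by the electric force is W_field = −ΔU = −q(V_B − V_A) = q(V_A − V_B).
At A: distance to the source charge is 1.81 m; V_A = kq₁/r = -16.7 V.
At B: distance to the source charge is 0.535 m; V_B = kq₁/r = -56.6 V.
ΔV = V_B − V_A = -39.9 V.
W_field = −qΔV = −(-4.77×10⁻⁹ C)(-39.9 V) = -1.90×10⁻⁷ J.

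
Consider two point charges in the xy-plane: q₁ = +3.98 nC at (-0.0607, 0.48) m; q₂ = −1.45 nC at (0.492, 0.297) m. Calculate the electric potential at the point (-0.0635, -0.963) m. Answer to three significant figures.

Electric potential is a scalar, so the contributions from each charge add algebraically: V = Σ kqᵢ/rᵢ.
Distances from the field point to each charge: r₁ = 1.44 m, r₂ = 1.38 m.
V = k[(3.98×10⁻⁹)/(1.44) + (-1.45×10⁻⁹)/(1.38)] = 15.3 V.

15.3 V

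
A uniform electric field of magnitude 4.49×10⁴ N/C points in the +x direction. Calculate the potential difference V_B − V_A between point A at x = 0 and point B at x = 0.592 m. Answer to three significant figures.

-2.66×10⁴ V

In a uniform field, potential decreases in the direction of E: V_B − V_A = −E·Δx.
V_B − V_A = −(4.49×10⁴ V/m)(0.592 m) = -2.66×10⁴ V.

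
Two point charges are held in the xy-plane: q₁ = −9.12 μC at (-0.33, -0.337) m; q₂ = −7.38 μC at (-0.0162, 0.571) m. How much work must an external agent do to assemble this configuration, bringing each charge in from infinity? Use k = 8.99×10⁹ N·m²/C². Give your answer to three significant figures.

The work to assemble the configuration equals its total potential energy, U = Σ kqᵢqⱼ/rᵢⱼ over all pairs.
Pair separations: r₁₂ = 0.961 m.
U = (0.630) = 0.630 J.

0.630 J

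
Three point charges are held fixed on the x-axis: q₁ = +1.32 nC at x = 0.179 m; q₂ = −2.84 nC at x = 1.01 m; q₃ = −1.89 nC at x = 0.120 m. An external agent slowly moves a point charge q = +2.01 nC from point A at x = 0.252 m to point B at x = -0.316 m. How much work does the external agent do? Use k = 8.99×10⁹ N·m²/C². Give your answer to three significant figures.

-6.92×10⁻⁸ J

For quasistatic motion the external work equals the change in potential energy: W_ext = qΔV = q(V_B − V_A).
At A: distances to the source charges are 0.0730 m, 0.758 m, 0.132 m; V_A = Σ kqᵢ/rᵢ = 0.156 V.
At B: distances to the source charges are 0.495 m, 1.33 m, 0.436 m; V_B = Σ kqᵢ/rᵢ = -34.3 V.
ΔV = V_B − V_A = -34.4 V.
W_ext = qΔV = (2.01×10⁻⁹ C)(-34.4 V) = -6.92×10⁻⁸ J.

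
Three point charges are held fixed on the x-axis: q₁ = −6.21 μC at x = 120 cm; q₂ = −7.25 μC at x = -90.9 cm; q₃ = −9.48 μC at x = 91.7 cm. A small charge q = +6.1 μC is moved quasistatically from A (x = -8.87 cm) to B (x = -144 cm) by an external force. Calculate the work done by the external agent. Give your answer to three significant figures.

For quasistatic motion the external work equals the change in potential energy: W_ext = qΔV = q(V_B − V_A).
At A: distances to the source charges are 1.29 m, 0.820 m, 1.01 m; V_A = Σ kqᵢ/rᵢ = -2.08×10⁵ V.
At B: distances to the source charges are 2.64 m, 0.531 m, 2.36 m; V_B = Σ kqᵢ/rᵢ = -1.80×10⁵ V.
ΔV = V_B − V_A = 2.75×10⁴ V.
W_ext = qΔV = (6.10×10⁻⁶ C)(2.75×10⁴ V) = 0.168 J.

0.168 J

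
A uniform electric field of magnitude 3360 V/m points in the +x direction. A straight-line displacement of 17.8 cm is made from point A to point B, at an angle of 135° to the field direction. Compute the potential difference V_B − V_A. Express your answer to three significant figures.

Only the component of displacement along E changes the potential: ΔV = −E·d·cosθ.
ΔV = −(3360 V/m)(0.178 m)cos135° = 423 V.

423 V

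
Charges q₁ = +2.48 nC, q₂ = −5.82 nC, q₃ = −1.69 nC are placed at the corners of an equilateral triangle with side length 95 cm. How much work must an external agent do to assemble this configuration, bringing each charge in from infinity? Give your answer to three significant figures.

-8.32×10⁻⁸ J

The work to assemble the configuration equals its total potential energy, U = Σ kqᵢqⱼ/rᵢⱼ over all pairs.
All three pair separations equal the side length, 0.950 m.
U = (-1.37×10⁻⁷) + (-3.97×10⁻⁸) + (9.31×10⁻⁸) = -8.32×10⁻⁸ J.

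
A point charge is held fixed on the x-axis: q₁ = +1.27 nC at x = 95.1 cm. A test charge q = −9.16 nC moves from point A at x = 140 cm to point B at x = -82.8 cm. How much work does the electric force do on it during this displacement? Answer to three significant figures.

The work done by the electric force is W_field = −ΔU = −q(V_B − V_A) = q(V_A − V_B).
At A: distance to the source charge is 0.449 m; V_A = kq₁/r = 25.4 V.
At B: distance to the source charge is 1.78 m; V_B = kq₁/r = 6.42 V.
ΔV = V_B − V_A = -19.0 V.
W_field = −qΔV = −(-9.16×10⁻⁹ C)(-19.0 V) = -1.74×10⁻⁷ J.

-1.74×10⁻⁷ J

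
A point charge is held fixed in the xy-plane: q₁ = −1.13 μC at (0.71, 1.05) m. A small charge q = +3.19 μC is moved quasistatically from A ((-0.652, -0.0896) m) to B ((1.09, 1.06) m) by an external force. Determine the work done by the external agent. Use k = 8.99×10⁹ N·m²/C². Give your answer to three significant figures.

-0.0670 J

For quasistatic motion the external work equals the change in potential energy: W_ext = qΔV = q(V_B − V_A).
At A: distance to the source charge is 1.78 m; V_A = kq₁/r = -5720 V.
At B: distance to the source charge is 0.380 m; V_B = kq₁/r = -2.67×10⁴ V.
ΔV = V_B − V_A = -2.10×10⁴ V.
W_ext = qΔV = (3.19×10⁻⁶ C)(-2.10×10⁴ V) = -0.0670 J.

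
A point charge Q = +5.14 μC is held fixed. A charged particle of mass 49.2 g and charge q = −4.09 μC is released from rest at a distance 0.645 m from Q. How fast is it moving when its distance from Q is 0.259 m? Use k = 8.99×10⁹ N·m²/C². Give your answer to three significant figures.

Only the electrostatic force acts, so mechanical energy is conserved: ½mv² = U₁ − U₂ = kQq(1/r₁ − 1/r₂).
U₁ − U₂ = (8.99×10⁹ N·m²/C²)(5.14×10⁻⁶ C)(-4.09×10⁻⁶ C)(1/0.645 − 1/0.259) = 0.437 J.
v = √(2·0.437/0.0492) = 4.21 m/s.

4.21 m/s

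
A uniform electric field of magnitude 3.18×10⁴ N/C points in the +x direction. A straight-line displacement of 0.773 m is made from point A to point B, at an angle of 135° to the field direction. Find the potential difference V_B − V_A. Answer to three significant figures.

1.74×10⁴ V

Only the component of displacement along E changes the potential: ΔV = −E·d·cosθ.
ΔV = −(3.18×10⁴ V/m)(0.773 m)cos135° = 1.74×10⁴ V.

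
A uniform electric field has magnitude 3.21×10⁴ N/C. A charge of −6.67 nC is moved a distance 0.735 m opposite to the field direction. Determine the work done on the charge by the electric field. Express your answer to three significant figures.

The potential change for a displacement 0.735 m opposite to the field direction is ΔV = +Ed = 2.36×10⁴ V.
W_field = −qΔV = 1.57×10⁻⁴ J.

1.57×10⁻⁴ J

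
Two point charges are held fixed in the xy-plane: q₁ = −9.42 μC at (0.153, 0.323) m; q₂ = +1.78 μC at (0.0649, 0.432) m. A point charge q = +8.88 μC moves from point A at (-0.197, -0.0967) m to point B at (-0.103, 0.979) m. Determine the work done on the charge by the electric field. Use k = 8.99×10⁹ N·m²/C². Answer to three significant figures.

The work done by the electric force is W_field = −ΔU = −q(V_B − V_A) = q(V_A − V_B).
At A: distances to the source charges are 0.546 m, 0.590 m; V_A = Σ kqᵢ/rᵢ = -1.28×10⁵ V.
At B: distances to the source charges are 0.704 m, 0.572 m; V_B = Σ kqᵢ/rᵢ = -9.23×10⁴ V.
ΔV = V_B − V_A = 3.55×10⁴ V.
W_field = −qΔV = −(8.88×10⁻⁶ C)(3.55×10⁴ V) = -0.316 J.

-0.316 J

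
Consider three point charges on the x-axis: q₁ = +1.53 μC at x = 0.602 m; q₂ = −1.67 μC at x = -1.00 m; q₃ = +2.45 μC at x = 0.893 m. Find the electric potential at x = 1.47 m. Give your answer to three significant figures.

The total potential is the scalar sum of each charge's contribution, V = Σ kqᵢ/rᵢ.
Distances from the field point to each charge: r₁ = 0.868 m, r₂ = 2.47 m, r₃ = 0.577 m.
V = k[(1.53×10⁻⁶)/(0.868) + (-1.67×10⁻⁶)/(2.47) + (2.45×10⁻⁶)/(0.577)] = 4.79×10⁴ V.

4.79×10⁴ V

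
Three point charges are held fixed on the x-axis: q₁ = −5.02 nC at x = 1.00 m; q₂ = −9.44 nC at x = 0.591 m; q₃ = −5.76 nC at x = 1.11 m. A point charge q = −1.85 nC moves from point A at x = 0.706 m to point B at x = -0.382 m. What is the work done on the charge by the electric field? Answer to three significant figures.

1.60×10⁻⁶ J

The work done by the electric force is W_field = −ΔU = −q(V_B − V_A) = q(V_A − V_B).
At A: distances to the source charges are 0.294 m, 0.115 m, 0.404 m; V_A = Σ kqᵢ/rᵢ = -1020 V.
At B: distances to the source charges are 1.38 m, 0.973 m, 1.49 m; V_B = Σ kqᵢ/rᵢ = -155 V.
ΔV = V_B − V_A = 865 V.
W_field = −qΔV = −(-1.85×10⁻⁹ C)(865 V) = 1.60×10⁻⁶ J.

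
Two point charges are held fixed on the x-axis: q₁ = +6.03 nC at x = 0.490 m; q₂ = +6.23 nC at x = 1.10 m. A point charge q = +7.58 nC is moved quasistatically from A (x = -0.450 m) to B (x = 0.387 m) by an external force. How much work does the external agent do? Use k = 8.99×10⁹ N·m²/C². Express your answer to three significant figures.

For quasistatic motion the external work equals the change in potential energy: W_ext = qΔV = q(V_B − V_A).
At A: distances to the source charges are 0.940 m, 1.55 m; V_A = Σ kqᵢ/rᵢ = 93.8 V.
At B: distances to the source charges are 0.103 m, 0.713 m; V_B = Σ kqᵢ/rᵢ = 605 V.
ΔV = V_B − V_A = 511 V.
W_ext = qΔV = (7.58×10⁻⁹ C)(511 V) = 3.87×10⁻⁶ J.

3.87×10⁻⁶ J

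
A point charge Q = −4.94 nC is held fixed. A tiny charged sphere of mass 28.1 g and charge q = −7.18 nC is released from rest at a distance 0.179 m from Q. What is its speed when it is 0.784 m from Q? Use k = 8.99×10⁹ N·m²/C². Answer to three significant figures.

9.89×10⁻³ m/s

Only the electrostatic force acts, so mechanical energy is conserved: ½mv² = U₁ − U₂ = kQq(1/r₁ − 1/r₂).
U₁ − U₂ = (8.99×10⁹ N·m²/C²)(-4.94×10⁻⁹ C)(-7.18×10⁻⁹ C)(1/0.179 − 1/0.784) = 1.37×10⁻⁶ J.
v = √(2·1.37×10⁻⁶/0.0281) = 9.89×10⁻³ m/s.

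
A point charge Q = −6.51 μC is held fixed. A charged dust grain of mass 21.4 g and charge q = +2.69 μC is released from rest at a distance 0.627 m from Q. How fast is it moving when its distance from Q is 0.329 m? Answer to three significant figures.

Only the electrostatic force acts, so mechanical energy is conserved: ½mv² = U₁ − U₂ = kQq(1/r₁ − 1/r₂).
U₁ − U₂ = (8.99×10⁹ N·m²/C²)(-6.51×10⁻⁶ C)(2.69×10⁻⁶ C)(1/0.627 − 1/0.329) = 0.227 J.
v = √(2·0.227/0.0214) = 4.61 m/s.

4.61 m/s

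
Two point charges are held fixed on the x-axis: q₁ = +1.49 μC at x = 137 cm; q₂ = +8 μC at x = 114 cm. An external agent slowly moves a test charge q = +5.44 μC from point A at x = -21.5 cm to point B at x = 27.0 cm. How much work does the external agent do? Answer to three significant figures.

0.181 J

For quasistatic motion the external work equals the change in potential energy: W_ext = qΔV = q(V_B − V_A).
At A: distances to the source charges are 1.59 m, 1.35 m; V_A = Σ kqᵢ/rᵢ = 6.15×10⁴ V.
At B: distances to the source charges are 1.10 m, 0.870 m; V_B = Σ kqᵢ/rᵢ = 9.48×10⁴ V.
ΔV = V_B − V_A = 3.33×10⁴ V.
W_ext = qΔV = (5.44×10⁻⁶ C)(3.33×10⁴ V) = 0.181 J.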